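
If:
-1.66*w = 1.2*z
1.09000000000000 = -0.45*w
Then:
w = -2.42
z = 3.35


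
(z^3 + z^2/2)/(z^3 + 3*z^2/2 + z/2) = z/(z + 1)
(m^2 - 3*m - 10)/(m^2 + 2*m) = (m - 5)/m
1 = 1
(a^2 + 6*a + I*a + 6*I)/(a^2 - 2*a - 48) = (a + I)/(a - 8)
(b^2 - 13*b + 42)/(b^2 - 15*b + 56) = (b - 6)/(b - 8)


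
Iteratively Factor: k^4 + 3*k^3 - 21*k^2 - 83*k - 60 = (k + 1)*(k^3 + 2*k^2 - 23*k - 60) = (k + 1)*(k + 3)*(k^2 - k - 20) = (k + 1)*(k + 3)*(k + 4)*(k - 5)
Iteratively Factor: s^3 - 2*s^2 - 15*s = (s)*(s^2 - 2*s - 15) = s*(s - 5)*(s + 3)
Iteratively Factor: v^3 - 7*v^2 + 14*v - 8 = (v - 2)*(v^2 - 5*v + 4) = (v - 4)*(v - 2)*(v - 1)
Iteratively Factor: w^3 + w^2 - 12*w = (w - 3)*(w^2 + 4*w) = w*(w - 3)*(w + 4)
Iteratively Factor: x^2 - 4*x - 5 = (x - 5)*(x + 1)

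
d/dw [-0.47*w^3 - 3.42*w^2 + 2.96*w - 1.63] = -1.41*w^2 - 6.84*w + 2.96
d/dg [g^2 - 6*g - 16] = 2*g - 6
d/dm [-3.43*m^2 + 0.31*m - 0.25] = 0.31 - 6.86*m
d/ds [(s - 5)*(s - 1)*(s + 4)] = 3*s^2 - 4*s - 19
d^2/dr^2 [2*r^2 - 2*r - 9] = 4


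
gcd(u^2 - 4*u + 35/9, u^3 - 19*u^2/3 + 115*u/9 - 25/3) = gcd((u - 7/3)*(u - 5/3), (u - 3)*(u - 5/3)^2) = u - 5/3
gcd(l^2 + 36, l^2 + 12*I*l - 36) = l + 6*I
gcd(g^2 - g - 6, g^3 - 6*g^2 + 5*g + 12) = g - 3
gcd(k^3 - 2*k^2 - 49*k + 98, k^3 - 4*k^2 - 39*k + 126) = k - 7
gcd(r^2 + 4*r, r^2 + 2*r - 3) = 1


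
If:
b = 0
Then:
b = 0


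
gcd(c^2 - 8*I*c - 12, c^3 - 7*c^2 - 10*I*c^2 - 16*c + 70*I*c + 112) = c - 2*I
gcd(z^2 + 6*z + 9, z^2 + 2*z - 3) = z + 3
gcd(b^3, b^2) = b^2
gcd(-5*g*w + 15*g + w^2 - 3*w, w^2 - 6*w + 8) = 1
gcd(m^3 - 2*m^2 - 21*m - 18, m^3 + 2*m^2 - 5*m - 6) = m^2 + 4*m + 3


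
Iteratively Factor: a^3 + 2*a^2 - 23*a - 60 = (a - 5)*(a^2 + 7*a + 12) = (a - 5)*(a + 3)*(a + 4)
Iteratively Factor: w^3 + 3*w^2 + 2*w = (w)*(w^2 + 3*w + 2) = w*(w + 1)*(w + 2)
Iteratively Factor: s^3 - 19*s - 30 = (s + 3)*(s^2 - 3*s - 10) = (s + 2)*(s + 3)*(s - 5)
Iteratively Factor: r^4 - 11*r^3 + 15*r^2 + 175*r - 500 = (r - 5)*(r^3 - 6*r^2 - 15*r + 100) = (r - 5)^2*(r^2 - r - 20) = (r - 5)^2*(r + 4)*(r - 5)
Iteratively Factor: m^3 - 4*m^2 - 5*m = (m + 1)*(m^2 - 5*m) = (m - 5)*(m + 1)*(m)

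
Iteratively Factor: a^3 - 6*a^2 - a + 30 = (a - 5)*(a^2 - a - 6) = (a - 5)*(a + 2)*(a - 3)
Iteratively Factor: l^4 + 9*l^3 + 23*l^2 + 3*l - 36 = (l + 4)*(l^3 + 5*l^2 + 3*l - 9) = (l + 3)*(l + 4)*(l^2 + 2*l - 3) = (l - 1)*(l + 3)*(l + 4)*(l + 3)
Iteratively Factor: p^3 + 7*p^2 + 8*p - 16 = (p + 4)*(p^2 + 3*p - 4) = (p + 4)^2*(p - 1)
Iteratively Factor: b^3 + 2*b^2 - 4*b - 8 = (b + 2)*(b^2 - 4) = (b - 2)*(b + 2)*(b + 2)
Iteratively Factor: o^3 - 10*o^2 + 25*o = (o - 5)*(o^2 - 5*o) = (o - 5)^2*(o)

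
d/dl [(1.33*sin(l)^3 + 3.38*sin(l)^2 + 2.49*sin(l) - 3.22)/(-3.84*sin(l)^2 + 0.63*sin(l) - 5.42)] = (-5.1072*sin(l)^4 + 1.6758*sin(l)^3 - 9.9348*sin(l)^2 - 61.3688*sin(l) - 11.4672)*cos(l)/(14.7456*sin(l)^4 - 4.8384*sin(l)^3 + 42.0225*sin(l)^2 - 6.8292*sin(l) + 29.3764)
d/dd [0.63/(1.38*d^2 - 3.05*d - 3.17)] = (1.9215 - 1.7388*d)/(-1.38*d^2 + 3.05*d + 3.17)^2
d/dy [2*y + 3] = 2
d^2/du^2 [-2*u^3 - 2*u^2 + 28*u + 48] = -12*u - 4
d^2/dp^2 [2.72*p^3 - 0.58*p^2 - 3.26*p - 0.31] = 16.32*p - 1.16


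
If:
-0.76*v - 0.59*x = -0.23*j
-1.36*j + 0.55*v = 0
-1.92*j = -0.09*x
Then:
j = 0.00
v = 0.00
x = 0.00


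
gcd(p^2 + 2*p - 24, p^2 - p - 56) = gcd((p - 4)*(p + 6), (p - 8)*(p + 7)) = 1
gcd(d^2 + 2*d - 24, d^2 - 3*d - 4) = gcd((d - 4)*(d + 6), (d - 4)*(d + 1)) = d - 4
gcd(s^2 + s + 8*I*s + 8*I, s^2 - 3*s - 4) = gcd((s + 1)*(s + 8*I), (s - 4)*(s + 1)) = s + 1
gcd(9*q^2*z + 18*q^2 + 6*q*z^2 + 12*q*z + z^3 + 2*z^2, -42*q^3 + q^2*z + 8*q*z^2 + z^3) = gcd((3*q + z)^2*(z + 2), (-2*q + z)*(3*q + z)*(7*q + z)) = 3*q + z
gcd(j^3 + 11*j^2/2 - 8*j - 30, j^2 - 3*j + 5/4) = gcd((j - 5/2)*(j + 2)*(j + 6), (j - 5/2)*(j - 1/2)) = j - 5/2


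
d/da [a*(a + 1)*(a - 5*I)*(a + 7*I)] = 4*a^3 + a^2*(3 + 6*I) + a*(70 + 4*I) + 35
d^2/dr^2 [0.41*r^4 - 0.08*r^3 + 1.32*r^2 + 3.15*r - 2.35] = 4.92*r^2 - 0.48*r + 2.64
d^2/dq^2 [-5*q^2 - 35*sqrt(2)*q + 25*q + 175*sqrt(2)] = -10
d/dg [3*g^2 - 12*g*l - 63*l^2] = 6*g - 12*l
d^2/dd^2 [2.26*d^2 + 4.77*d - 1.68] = 4.52000000000000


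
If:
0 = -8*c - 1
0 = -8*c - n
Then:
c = -1/8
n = 1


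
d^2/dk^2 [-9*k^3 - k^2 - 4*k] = -54*k - 2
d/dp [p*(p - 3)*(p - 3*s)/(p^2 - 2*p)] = (p^2 - 4*p - 3*s + 6)/(p^2 - 4*p + 4)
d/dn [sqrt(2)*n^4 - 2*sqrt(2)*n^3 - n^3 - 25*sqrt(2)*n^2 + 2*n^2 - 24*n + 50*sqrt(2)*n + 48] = 4*sqrt(2)*n^3 - 6*sqrt(2)*n^2 - 3*n^2 - 50*sqrt(2)*n + 4*n - 24 + 50*sqrt(2)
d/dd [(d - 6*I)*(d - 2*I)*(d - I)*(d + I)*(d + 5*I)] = 5*d^4 - 12*I*d^3 + 87*d^2 - 126*I*d + 28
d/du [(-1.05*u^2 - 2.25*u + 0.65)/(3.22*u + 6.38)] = (-3.381*u^2 - 13.398*u - 16.448)/(10.3684*u^2 + 41.0872*u + 40.7044)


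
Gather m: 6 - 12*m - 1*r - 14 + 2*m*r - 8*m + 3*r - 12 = m*(2*r - 20) + 2*r - 20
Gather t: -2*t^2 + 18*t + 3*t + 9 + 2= -2*t^2 + 21*t + 11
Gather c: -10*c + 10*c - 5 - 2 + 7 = 0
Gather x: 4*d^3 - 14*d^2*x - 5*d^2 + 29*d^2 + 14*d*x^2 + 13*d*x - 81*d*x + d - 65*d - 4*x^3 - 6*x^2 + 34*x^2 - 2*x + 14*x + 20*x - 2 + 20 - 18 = 4*d^3 + 24*d^2 - 64*d - 4*x^3 + x^2*(14*d + 28) + x*(-14*d^2 - 68*d + 32)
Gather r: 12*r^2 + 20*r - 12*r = 12*r^2 + 8*r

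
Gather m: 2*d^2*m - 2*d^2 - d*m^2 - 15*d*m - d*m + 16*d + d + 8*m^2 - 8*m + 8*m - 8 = -2*d^2 + 17*d + m^2*(8 - d) + m*(2*d^2 - 16*d) - 8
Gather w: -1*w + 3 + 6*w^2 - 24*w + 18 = 6*w^2 - 25*w + 21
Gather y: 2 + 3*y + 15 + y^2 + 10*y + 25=y^2 + 13*y + 42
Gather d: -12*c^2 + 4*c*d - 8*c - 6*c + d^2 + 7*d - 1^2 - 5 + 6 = -12*c^2 - 14*c + d^2 + d*(4*c + 7)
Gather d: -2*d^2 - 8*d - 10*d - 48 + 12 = -2*d^2 - 18*d - 36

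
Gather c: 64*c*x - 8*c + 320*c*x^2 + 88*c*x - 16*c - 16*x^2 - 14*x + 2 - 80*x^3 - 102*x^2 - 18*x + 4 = c*(320*x^2 + 152*x - 24) - 80*x^3 - 118*x^2 - 32*x + 6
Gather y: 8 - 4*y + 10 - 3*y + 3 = 21 - 7*y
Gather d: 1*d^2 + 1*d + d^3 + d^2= d^3 + 2*d^2 + d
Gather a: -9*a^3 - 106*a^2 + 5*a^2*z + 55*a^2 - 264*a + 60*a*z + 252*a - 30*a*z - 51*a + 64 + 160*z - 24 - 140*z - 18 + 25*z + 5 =-9*a^3 + a^2*(5*z - 51) + a*(30*z - 63) + 45*z + 27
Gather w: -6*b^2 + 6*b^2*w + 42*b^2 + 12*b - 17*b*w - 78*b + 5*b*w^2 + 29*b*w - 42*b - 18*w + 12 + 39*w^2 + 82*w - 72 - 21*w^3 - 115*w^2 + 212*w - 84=36*b^2 - 108*b - 21*w^3 + w^2*(5*b - 76) + w*(6*b^2 + 12*b + 276) - 144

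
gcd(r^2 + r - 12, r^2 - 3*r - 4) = 1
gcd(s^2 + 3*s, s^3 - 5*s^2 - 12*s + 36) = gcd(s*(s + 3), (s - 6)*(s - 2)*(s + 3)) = s + 3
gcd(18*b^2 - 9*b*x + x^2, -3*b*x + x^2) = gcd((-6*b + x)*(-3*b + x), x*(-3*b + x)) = -3*b + x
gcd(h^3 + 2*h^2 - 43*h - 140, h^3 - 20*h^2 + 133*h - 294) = h - 7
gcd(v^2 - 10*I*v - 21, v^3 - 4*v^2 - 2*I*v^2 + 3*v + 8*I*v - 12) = v - 3*I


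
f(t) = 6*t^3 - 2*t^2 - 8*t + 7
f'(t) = 18*t^2 - 4*t - 8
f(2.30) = 51.02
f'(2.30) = 78.02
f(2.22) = 45.03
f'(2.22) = 71.83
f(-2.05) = -36.70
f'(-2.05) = 75.84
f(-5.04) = -771.63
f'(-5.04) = 469.39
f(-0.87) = 8.50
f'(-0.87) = 9.10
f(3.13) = 146.35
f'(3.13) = 155.82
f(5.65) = 980.13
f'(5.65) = 544.00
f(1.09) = 3.67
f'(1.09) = 9.03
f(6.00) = 1183.00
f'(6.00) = 616.00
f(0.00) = 7.00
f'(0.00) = -8.00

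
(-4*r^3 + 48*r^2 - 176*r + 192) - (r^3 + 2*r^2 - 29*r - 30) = -5*r^3 + 46*r^2 - 147*r + 222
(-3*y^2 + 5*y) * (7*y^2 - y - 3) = -21*y^4 + 38*y^3 + 4*y^2 - 15*y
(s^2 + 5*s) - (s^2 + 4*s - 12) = s + 12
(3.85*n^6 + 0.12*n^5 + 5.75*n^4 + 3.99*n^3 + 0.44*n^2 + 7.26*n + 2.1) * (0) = 0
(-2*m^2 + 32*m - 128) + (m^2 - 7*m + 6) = -m^2 + 25*m - 122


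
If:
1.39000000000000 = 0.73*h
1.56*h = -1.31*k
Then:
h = 1.90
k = -2.27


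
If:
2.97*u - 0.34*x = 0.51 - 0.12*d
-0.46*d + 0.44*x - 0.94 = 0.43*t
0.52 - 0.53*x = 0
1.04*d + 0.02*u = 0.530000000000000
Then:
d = 0.50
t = -1.72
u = 0.26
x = 0.98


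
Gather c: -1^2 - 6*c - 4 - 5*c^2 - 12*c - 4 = -5*c^2 - 18*c - 9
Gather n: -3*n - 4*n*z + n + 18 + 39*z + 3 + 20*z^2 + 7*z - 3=n*(-4*z - 2) + 20*z^2 + 46*z + 18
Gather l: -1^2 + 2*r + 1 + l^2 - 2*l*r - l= l^2 + l*(-2*r - 1) + 2*r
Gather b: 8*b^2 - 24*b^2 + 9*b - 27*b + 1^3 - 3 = -16*b^2 - 18*b - 2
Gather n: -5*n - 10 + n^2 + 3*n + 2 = n^2 - 2*n - 8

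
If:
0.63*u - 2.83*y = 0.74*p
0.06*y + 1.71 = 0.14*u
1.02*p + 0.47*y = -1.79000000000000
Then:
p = -3.62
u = 13.95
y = 4.05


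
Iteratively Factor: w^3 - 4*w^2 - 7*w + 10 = (w - 1)*(w^2 - 3*w - 10) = (w - 5)*(w - 1)*(w + 2)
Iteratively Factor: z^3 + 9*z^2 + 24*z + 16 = (z + 4)*(z^2 + 5*z + 4) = (z + 4)^2*(z + 1)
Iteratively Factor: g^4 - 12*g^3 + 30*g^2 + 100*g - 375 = (g + 3)*(g^3 - 15*g^2 + 75*g - 125) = (g - 5)*(g + 3)*(g^2 - 10*g + 25) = (g - 5)^2*(g + 3)*(g - 5)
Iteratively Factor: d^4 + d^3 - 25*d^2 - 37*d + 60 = (d + 4)*(d^3 - 3*d^2 - 13*d + 15) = (d - 5)*(d + 4)*(d^2 + 2*d - 3) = (d - 5)*(d + 3)*(d + 4)*(d - 1)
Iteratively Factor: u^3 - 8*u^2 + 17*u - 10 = (u - 2)*(u^2 - 6*u + 5) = (u - 5)*(u - 2)*(u - 1)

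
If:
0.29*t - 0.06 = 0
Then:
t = 0.21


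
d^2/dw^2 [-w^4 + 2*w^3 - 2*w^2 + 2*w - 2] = -12*w^2 + 12*w - 4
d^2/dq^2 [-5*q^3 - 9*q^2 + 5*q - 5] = -30*q - 18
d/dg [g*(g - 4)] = 2*g - 4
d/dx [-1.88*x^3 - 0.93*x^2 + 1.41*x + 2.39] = -5.64*x^2 - 1.86*x + 1.41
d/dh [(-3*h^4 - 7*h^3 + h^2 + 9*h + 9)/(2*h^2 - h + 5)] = (-12*h^5 - 5*h^4 - 46*h^3 - 124*h^2 - 26*h + 54)/(4*h^4 - 4*h^3 + 21*h^2 - 10*h + 25)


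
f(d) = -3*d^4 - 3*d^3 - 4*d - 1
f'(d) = -12*d^3 - 9*d^2 - 4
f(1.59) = -38.59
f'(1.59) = -74.99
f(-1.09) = 3.01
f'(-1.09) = 0.85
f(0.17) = -1.70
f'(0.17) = -4.32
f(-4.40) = -852.28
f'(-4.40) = 843.97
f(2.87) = -286.94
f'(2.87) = -361.81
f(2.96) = -320.94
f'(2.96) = -394.07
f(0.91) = -8.96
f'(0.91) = -20.50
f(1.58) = -37.85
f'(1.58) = -73.80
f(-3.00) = -151.00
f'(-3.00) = 239.00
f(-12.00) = -56977.00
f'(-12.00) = 19436.00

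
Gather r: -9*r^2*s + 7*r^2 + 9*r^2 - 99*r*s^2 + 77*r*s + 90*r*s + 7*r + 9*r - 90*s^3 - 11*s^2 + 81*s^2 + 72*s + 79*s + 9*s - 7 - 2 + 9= r^2*(16 - 9*s) + r*(-99*s^2 + 167*s + 16) - 90*s^3 + 70*s^2 + 160*s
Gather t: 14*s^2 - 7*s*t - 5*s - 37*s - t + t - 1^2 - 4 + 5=14*s^2 - 7*s*t - 42*s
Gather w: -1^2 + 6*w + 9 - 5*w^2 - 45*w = -5*w^2 - 39*w + 8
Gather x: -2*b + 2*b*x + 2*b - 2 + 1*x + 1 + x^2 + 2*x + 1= x^2 + x*(2*b + 3)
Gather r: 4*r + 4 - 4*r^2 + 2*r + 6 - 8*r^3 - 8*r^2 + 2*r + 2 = -8*r^3 - 12*r^2 + 8*r + 12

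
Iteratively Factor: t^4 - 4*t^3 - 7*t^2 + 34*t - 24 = (t - 1)*(t^3 - 3*t^2 - 10*t + 24) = (t - 1)*(t + 3)*(t^2 - 6*t + 8) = (t - 2)*(t - 1)*(t + 3)*(t - 4)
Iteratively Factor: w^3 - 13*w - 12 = (w - 4)*(w^2 + 4*w + 3) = (w - 4)*(w + 3)*(w + 1)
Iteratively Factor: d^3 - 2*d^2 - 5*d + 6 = (d + 2)*(d^2 - 4*d + 3) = (d - 1)*(d + 2)*(d - 3)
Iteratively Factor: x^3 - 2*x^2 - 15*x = (x - 5)*(x^2 + 3*x) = x*(x - 5)*(x + 3)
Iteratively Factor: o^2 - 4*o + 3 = (o - 1)*(o - 3)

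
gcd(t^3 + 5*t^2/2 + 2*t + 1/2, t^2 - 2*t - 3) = t + 1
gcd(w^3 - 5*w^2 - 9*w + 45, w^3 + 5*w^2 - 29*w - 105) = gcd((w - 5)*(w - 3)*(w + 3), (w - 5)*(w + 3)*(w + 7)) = w^2 - 2*w - 15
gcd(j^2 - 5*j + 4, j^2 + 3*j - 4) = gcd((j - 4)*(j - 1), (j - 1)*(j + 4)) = j - 1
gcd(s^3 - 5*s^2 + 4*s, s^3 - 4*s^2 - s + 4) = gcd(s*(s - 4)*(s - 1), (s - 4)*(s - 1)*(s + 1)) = s^2 - 5*s + 4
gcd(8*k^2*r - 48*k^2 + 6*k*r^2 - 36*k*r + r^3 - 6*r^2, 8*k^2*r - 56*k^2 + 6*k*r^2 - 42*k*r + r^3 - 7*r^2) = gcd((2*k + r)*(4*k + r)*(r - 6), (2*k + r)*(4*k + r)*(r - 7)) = 8*k^2 + 6*k*r + r^2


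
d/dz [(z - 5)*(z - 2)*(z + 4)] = 3*z^2 - 6*z - 18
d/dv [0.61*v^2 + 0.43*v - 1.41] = 1.22*v + 0.43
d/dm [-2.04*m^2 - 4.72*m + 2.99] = -4.08*m - 4.72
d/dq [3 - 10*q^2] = -20*q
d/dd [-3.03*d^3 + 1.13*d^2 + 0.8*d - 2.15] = -9.09*d^2 + 2.26*d + 0.8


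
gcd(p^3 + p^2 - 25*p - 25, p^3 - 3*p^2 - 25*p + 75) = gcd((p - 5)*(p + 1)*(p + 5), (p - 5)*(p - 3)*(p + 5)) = p^2 - 25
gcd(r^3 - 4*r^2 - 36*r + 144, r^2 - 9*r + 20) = r - 4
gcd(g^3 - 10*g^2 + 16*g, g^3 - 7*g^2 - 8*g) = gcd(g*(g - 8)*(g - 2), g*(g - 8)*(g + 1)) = g^2 - 8*g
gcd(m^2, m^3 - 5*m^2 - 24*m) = m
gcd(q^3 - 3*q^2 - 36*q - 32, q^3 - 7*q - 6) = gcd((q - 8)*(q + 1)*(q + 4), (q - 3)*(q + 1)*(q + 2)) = q + 1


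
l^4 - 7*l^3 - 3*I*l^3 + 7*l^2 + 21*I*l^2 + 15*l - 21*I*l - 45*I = (l - 5)*(l - 3)*(l + 1)*(l - 3*I)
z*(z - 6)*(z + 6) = z^3 - 36*z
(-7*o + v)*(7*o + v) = -49*o^2 + v^2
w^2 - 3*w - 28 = (w - 7)*(w + 4)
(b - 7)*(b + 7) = b^2 - 49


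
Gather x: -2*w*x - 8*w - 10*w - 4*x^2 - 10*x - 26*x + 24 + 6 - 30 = -18*w - 4*x^2 + x*(-2*w - 36)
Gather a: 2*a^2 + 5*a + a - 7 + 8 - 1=2*a^2 + 6*a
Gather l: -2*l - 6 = -2*l - 6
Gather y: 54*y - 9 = 54*y - 9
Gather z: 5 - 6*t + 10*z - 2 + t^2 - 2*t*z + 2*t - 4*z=t^2 - 4*t + z*(6 - 2*t) + 3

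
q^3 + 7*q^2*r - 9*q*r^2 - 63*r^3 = (q - 3*r)*(q + 3*r)*(q + 7*r)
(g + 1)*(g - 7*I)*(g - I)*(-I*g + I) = -I*g^4 - 8*g^3 + 8*I*g^2 + 8*g - 7*I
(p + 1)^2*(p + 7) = p^3 + 9*p^2 + 15*p + 7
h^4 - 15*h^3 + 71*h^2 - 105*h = h*(h - 7)*(h - 5)*(h - 3)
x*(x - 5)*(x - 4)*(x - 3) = x^4 - 12*x^3 + 47*x^2 - 60*x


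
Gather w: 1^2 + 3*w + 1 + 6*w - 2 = 9*w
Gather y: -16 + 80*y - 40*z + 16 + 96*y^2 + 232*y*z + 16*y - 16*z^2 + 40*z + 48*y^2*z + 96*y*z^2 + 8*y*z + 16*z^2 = y^2*(48*z + 96) + y*(96*z^2 + 240*z + 96)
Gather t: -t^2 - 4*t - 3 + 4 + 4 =-t^2 - 4*t + 5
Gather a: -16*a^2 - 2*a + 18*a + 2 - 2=-16*a^2 + 16*a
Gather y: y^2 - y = y^2 - y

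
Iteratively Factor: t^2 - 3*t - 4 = (t - 4)*(t + 1)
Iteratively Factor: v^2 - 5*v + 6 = (v - 2)*(v - 3)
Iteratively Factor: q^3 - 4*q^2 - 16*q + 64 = (q - 4)*(q^2 - 16) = (q - 4)*(q + 4)*(q - 4)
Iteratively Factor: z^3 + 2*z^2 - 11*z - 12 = (z + 1)*(z^2 + z - 12) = (z + 1)*(z + 4)*(z - 3)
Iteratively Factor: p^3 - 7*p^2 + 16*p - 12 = (p - 2)*(p^2 - 5*p + 6) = (p - 3)*(p - 2)*(p - 2)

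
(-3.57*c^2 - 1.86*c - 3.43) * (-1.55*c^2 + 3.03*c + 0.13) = 5.5335*c^4 - 7.9341*c^3 - 0.783399999999999*c^2 - 10.6347*c - 0.4459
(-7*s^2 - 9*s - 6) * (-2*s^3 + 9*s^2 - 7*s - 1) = 14*s^5 - 45*s^4 - 20*s^3 + 16*s^2 + 51*s + 6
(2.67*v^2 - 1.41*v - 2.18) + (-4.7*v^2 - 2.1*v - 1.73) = -2.03*v^2 - 3.51*v - 3.91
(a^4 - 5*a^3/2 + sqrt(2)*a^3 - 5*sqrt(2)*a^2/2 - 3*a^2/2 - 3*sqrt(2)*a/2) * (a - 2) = a^5 - 9*a^4/2 + sqrt(2)*a^4 - 9*sqrt(2)*a^3/2 + 7*a^3/2 + 3*a^2 + 7*sqrt(2)*a^2/2 + 3*sqrt(2)*a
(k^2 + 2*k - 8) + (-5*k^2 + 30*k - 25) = -4*k^2 + 32*k - 33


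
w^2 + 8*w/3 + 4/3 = (w + 2/3)*(w + 2)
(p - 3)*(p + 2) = p^2 - p - 6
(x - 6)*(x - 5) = x^2 - 11*x + 30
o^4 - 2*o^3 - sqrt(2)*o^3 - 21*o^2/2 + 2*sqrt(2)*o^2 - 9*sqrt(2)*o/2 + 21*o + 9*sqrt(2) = (o - 2)*(o - 3*sqrt(2))*(o + sqrt(2)/2)*(o + 3*sqrt(2)/2)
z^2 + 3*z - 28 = (z - 4)*(z + 7)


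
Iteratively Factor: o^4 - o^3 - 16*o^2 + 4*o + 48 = (o + 3)*(o^3 - 4*o^2 - 4*o + 16) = (o - 4)*(o + 3)*(o^2 - 4) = (o - 4)*(o - 2)*(o + 3)*(o + 2)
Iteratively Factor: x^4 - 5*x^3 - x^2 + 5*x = (x + 1)*(x^3 - 6*x^2 + 5*x) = (x - 5)*(x + 1)*(x^2 - x) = x*(x - 5)*(x + 1)*(x - 1)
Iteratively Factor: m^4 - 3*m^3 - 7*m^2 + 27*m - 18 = (m - 3)*(m^3 - 7*m + 6) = (m - 3)*(m - 1)*(m^2 + m - 6) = (m - 3)*(m - 2)*(m - 1)*(m + 3)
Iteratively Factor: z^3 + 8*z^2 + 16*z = (z + 4)*(z^2 + 4*z) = z*(z + 4)*(z + 4)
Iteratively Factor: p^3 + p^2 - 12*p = (p + 4)*(p^2 - 3*p) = (p - 3)*(p + 4)*(p)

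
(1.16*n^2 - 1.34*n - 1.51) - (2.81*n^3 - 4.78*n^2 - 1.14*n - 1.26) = -2.81*n^3 + 5.94*n^2 - 0.2*n - 0.25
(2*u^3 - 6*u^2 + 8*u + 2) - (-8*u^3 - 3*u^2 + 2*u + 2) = 10*u^3 - 3*u^2 + 6*u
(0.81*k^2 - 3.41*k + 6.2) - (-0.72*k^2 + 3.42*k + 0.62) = 1.53*k^2 - 6.83*k + 5.58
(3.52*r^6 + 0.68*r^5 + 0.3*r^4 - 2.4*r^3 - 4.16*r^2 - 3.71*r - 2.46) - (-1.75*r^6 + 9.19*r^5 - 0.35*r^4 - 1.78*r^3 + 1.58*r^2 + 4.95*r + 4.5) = 5.27*r^6 - 8.51*r^5 + 0.65*r^4 - 0.62*r^3 - 5.74*r^2 - 8.66*r - 6.96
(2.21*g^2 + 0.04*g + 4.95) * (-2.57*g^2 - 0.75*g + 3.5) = -5.6797*g^4 - 1.7603*g^3 - 5.0165*g^2 - 3.5725*g + 17.325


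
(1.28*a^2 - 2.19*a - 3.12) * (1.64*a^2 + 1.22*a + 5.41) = 2.0992*a^4 - 2.03*a^3 - 0.863799999999999*a^2 - 15.6543*a - 16.8792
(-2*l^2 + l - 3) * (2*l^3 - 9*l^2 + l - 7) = -4*l^5 + 20*l^4 - 17*l^3 + 42*l^2 - 10*l + 21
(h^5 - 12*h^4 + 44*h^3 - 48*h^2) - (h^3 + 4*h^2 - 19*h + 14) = h^5 - 12*h^4 + 43*h^3 - 52*h^2 + 19*h - 14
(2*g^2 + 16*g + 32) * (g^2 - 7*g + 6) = 2*g^4 + 2*g^3 - 68*g^2 - 128*g + 192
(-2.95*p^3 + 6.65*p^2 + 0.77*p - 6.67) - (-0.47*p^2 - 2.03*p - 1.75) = -2.95*p^3 + 7.12*p^2 + 2.8*p - 4.92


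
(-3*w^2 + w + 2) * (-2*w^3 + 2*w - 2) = 6*w^5 - 2*w^4 - 10*w^3 + 8*w^2 + 2*w - 4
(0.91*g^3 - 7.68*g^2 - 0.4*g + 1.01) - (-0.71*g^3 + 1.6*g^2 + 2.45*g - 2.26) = 1.62*g^3 - 9.28*g^2 - 2.85*g + 3.27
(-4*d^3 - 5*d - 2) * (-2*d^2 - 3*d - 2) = 8*d^5 + 12*d^4 + 18*d^3 + 19*d^2 + 16*d + 4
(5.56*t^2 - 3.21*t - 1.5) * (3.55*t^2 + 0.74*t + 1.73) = 19.738*t^4 - 7.2811*t^3 + 1.9184*t^2 - 6.6633*t - 2.595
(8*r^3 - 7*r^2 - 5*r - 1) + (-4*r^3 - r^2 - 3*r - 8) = 4*r^3 - 8*r^2 - 8*r - 9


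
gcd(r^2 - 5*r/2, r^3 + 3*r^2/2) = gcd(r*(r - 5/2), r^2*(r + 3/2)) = r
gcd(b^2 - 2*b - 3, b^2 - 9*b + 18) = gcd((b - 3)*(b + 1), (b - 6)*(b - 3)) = b - 3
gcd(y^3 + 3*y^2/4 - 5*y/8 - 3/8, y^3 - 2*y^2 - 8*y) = 1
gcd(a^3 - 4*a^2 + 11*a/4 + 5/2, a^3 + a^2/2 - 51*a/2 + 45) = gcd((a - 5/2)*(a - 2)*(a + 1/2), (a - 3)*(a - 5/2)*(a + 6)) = a - 5/2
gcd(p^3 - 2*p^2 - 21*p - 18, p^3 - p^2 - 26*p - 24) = p^2 - 5*p - 6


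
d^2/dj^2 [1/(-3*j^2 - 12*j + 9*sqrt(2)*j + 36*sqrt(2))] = 2*(j^2 - 3*sqrt(2)*j + 4*j - (2*j - 3*sqrt(2) + 4)^2 - 12*sqrt(2))/(3*(j^2 - 3*sqrt(2)*j + 4*j - 12*sqrt(2))^3)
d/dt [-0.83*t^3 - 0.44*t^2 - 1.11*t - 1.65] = -2.49*t^2 - 0.88*t - 1.11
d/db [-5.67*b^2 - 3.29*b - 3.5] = -11.34*b - 3.29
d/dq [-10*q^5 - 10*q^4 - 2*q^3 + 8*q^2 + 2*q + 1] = -50*q^4 - 40*q^3 - 6*q^2 + 16*q + 2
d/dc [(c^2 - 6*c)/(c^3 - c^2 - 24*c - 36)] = (6 - c^2)/(c^4 + 10*c^3 + 37*c^2 + 60*c + 36)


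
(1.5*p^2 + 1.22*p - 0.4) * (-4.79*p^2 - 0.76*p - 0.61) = -7.185*p^4 - 6.9838*p^3 + 0.0738000000000001*p^2 - 0.4402*p + 0.244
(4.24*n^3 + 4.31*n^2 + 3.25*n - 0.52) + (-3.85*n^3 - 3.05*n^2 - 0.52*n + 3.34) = 0.39*n^3 + 1.26*n^2 + 2.73*n + 2.82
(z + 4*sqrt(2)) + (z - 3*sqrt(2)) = 2*z + sqrt(2)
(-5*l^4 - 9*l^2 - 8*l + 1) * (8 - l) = 5*l^5 - 40*l^4 + 9*l^3 - 64*l^2 - 65*l + 8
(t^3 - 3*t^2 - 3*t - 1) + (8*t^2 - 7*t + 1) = t^3 + 5*t^2 - 10*t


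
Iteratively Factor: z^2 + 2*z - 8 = (z - 2)*(z + 4)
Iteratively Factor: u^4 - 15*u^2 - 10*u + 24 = (u - 1)*(u^3 + u^2 - 14*u - 24) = (u - 1)*(u + 3)*(u^2 - 2*u - 8) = (u - 4)*(u - 1)*(u + 3)*(u + 2)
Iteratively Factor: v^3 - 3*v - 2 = (v - 2)*(v^2 + 2*v + 1) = (v - 2)*(v + 1)*(v + 1)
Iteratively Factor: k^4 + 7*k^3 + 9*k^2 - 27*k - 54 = (k - 2)*(k^3 + 9*k^2 + 27*k + 27) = (k - 2)*(k + 3)*(k^2 + 6*k + 9) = (k - 2)*(k + 3)^2*(k + 3)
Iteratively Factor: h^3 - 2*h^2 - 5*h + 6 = (h - 1)*(h^2 - h - 6) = (h - 3)*(h - 1)*(h + 2)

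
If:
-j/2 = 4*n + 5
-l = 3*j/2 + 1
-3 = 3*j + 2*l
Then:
No Solution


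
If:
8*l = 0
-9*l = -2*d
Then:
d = 0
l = 0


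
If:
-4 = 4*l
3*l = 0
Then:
No Solution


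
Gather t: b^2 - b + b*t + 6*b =b^2 + b*t + 5*b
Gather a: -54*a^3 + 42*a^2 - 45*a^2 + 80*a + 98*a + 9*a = -54*a^3 - 3*a^2 + 187*a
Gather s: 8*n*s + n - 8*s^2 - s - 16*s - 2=n - 8*s^2 + s*(8*n - 17) - 2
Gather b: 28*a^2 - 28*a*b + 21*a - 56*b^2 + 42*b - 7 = 28*a^2 + 21*a - 56*b^2 + b*(42 - 28*a) - 7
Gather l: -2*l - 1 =-2*l - 1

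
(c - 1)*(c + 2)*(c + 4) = c^3 + 5*c^2 + 2*c - 8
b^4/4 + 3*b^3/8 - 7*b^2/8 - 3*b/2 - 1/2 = (b/4 + 1/4)*(b - 2)*(b + 1/2)*(b + 2)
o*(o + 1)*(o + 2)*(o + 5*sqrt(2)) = o^4 + 3*o^3 + 5*sqrt(2)*o^3 + 2*o^2 + 15*sqrt(2)*o^2 + 10*sqrt(2)*o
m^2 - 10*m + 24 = (m - 6)*(m - 4)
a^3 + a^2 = a^2*(a + 1)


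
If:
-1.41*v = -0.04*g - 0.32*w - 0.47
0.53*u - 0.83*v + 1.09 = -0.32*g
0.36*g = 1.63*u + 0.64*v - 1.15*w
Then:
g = -0.339371263877028*w - 1.82521349274125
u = 0.545239111870196*w - 0.513663535439795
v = 0.217322801024765*w + 0.281554227156277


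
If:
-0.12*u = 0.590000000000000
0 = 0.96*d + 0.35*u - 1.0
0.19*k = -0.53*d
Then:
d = 2.83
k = -7.91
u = -4.92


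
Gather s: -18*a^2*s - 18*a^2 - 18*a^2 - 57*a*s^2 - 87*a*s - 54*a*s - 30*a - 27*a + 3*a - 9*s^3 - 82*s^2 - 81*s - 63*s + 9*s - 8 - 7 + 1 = -36*a^2 - 54*a - 9*s^3 + s^2*(-57*a - 82) + s*(-18*a^2 - 141*a - 135) - 14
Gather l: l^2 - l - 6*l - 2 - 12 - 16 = l^2 - 7*l - 30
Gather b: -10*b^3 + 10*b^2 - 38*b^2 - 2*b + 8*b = -10*b^3 - 28*b^2 + 6*b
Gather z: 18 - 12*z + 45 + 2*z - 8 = 55 - 10*z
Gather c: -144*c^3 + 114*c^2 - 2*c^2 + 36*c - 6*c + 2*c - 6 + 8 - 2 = -144*c^3 + 112*c^2 + 32*c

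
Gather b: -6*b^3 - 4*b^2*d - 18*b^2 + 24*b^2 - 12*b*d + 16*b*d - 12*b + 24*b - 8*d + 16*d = -6*b^3 + b^2*(6 - 4*d) + b*(4*d + 12) + 8*d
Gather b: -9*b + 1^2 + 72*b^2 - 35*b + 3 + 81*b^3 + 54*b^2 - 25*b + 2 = 81*b^3 + 126*b^2 - 69*b + 6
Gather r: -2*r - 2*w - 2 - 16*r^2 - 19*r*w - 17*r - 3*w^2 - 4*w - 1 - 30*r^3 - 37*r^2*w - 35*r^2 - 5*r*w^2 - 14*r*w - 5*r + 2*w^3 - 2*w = -30*r^3 + r^2*(-37*w - 51) + r*(-5*w^2 - 33*w - 24) + 2*w^3 - 3*w^2 - 8*w - 3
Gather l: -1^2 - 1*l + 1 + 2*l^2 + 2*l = 2*l^2 + l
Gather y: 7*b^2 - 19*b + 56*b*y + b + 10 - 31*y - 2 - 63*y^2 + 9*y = 7*b^2 - 18*b - 63*y^2 + y*(56*b - 22) + 8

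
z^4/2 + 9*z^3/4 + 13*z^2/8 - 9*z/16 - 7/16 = (z/2 + 1/2)*(z - 1/2)*(z + 1/2)*(z + 7/2)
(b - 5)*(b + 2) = b^2 - 3*b - 10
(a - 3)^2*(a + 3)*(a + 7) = a^4 + 4*a^3 - 30*a^2 - 36*a + 189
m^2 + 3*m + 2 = (m + 1)*(m + 2)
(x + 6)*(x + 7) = x^2 + 13*x + 42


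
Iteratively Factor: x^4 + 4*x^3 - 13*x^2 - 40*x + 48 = (x - 1)*(x^3 + 5*x^2 - 8*x - 48) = (x - 3)*(x - 1)*(x^2 + 8*x + 16) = (x - 3)*(x - 1)*(x + 4)*(x + 4)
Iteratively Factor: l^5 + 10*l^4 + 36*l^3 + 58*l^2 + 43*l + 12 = (l + 4)*(l^4 + 6*l^3 + 12*l^2 + 10*l + 3) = (l + 1)*(l + 4)*(l^3 + 5*l^2 + 7*l + 3) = (l + 1)^2*(l + 4)*(l^2 + 4*l + 3) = (l + 1)^3*(l + 4)*(l + 3)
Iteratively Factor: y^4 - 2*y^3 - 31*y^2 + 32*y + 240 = (y - 5)*(y^3 + 3*y^2 - 16*y - 48) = (y - 5)*(y + 4)*(y^2 - y - 12) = (y - 5)*(y + 3)*(y + 4)*(y - 4)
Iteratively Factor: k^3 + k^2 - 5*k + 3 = (k - 1)*(k^2 + 2*k - 3) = (k - 1)*(k + 3)*(k - 1)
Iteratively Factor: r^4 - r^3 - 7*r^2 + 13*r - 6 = (r - 2)*(r^3 + r^2 - 5*r + 3) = (r - 2)*(r - 1)*(r^2 + 2*r - 3) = (r - 2)*(r - 1)*(r + 3)*(r - 1)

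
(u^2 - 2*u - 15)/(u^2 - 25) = (u + 3)/(u + 5)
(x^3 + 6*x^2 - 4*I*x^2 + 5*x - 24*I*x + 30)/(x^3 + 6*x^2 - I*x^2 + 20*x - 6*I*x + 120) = (x + I)/(x + 4*I)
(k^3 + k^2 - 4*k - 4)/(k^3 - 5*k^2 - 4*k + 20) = (k + 1)/(k - 5)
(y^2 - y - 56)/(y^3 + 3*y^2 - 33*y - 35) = (y - 8)/(y^2 - 4*y - 5)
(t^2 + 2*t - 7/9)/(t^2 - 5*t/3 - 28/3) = (t - 1/3)/(t - 4)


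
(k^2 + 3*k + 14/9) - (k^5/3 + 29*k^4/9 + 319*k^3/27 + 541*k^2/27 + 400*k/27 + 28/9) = -k^5/3 - 29*k^4/9 - 319*k^3/27 - 514*k^2/27 - 319*k/27 - 14/9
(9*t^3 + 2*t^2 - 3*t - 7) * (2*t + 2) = 18*t^4 + 22*t^3 - 2*t^2 - 20*t - 14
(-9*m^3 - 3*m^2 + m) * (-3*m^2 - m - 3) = 27*m^5 + 18*m^4 + 27*m^3 + 8*m^2 - 3*m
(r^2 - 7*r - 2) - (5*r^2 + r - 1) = -4*r^2 - 8*r - 1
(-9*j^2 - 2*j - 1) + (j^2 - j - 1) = -8*j^2 - 3*j - 2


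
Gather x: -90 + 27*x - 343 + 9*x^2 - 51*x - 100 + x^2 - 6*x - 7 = 10*x^2 - 30*x - 540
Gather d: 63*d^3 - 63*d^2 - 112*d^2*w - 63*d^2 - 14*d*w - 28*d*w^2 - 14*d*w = 63*d^3 + d^2*(-112*w - 126) + d*(-28*w^2 - 28*w)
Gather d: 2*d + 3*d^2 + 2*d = 3*d^2 + 4*d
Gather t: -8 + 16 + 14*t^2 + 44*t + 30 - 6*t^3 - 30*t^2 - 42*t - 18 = -6*t^3 - 16*t^2 + 2*t + 20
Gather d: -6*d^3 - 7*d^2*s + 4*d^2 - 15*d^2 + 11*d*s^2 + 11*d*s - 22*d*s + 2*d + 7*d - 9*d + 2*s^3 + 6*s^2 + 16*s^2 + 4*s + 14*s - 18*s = -6*d^3 + d^2*(-7*s - 11) + d*(11*s^2 - 11*s) + 2*s^3 + 22*s^2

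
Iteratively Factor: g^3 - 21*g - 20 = (g + 4)*(g^2 - 4*g - 5) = (g + 1)*(g + 4)*(g - 5)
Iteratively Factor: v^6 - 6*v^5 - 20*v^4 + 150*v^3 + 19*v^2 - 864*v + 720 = (v - 3)*(v^5 - 3*v^4 - 29*v^3 + 63*v^2 + 208*v - 240) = (v - 3)*(v + 4)*(v^4 - 7*v^3 - v^2 + 67*v - 60) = (v - 3)*(v - 1)*(v + 4)*(v^3 - 6*v^2 - 7*v + 60) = (v - 3)*(v - 1)*(v + 3)*(v + 4)*(v^2 - 9*v + 20) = (v - 4)*(v - 3)*(v - 1)*(v + 3)*(v + 4)*(v - 5)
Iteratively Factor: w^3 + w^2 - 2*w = (w - 1)*(w^2 + 2*w) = w*(w - 1)*(w + 2)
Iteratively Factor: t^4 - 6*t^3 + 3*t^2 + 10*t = (t - 5)*(t^3 - t^2 - 2*t) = (t - 5)*(t - 2)*(t^2 + t) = (t - 5)*(t - 2)*(t + 1)*(t)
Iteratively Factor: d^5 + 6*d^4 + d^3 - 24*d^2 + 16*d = (d + 4)*(d^4 + 2*d^3 - 7*d^2 + 4*d) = d*(d + 4)*(d^3 + 2*d^2 - 7*d + 4) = d*(d + 4)^2*(d^2 - 2*d + 1) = d*(d - 1)*(d + 4)^2*(d - 1)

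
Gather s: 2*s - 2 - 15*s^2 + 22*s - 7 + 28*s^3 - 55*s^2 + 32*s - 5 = 28*s^3 - 70*s^2 + 56*s - 14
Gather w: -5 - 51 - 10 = -66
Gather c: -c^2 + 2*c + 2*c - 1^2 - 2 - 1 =-c^2 + 4*c - 4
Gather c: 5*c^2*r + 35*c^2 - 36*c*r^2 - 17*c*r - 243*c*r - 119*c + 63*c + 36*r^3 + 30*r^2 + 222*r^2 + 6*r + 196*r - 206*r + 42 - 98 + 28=c^2*(5*r + 35) + c*(-36*r^2 - 260*r - 56) + 36*r^3 + 252*r^2 - 4*r - 28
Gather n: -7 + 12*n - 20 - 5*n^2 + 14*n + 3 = -5*n^2 + 26*n - 24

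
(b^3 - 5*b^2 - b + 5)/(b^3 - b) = (b - 5)/b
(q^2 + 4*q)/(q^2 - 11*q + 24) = q*(q + 4)/(q^2 - 11*q + 24)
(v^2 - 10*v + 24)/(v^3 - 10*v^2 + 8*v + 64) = (v - 6)/(v^2 - 6*v - 16)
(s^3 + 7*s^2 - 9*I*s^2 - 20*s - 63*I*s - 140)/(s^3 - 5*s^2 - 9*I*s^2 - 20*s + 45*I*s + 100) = (s + 7)/(s - 5)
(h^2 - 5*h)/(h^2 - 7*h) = (h - 5)/(h - 7)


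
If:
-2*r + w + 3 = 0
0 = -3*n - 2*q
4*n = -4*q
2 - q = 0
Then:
No Solution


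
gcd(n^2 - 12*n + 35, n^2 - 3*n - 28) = n - 7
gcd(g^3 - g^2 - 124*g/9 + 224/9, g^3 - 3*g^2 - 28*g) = g + 4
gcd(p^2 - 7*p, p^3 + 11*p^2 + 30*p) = p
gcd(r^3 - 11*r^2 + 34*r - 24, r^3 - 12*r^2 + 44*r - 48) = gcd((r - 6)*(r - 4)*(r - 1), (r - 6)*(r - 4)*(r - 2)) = r^2 - 10*r + 24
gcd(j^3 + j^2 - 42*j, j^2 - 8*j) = j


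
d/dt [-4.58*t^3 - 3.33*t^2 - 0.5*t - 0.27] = -13.74*t^2 - 6.66*t - 0.5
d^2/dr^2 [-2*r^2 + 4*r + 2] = -4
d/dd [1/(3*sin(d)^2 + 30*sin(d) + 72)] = -2*(sin(d) + 5)*cos(d)/(3*(sin(d)^2 + 10*sin(d) + 24)^2)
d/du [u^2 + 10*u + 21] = 2*u + 10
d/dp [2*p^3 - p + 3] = 6*p^2 - 1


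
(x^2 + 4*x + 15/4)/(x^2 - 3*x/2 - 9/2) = (x + 5/2)/(x - 3)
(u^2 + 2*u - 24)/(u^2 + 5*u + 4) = (u^2 + 2*u - 24)/(u^2 + 5*u + 4)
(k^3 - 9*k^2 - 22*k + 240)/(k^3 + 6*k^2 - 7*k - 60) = (k^2 - 14*k + 48)/(k^2 + k - 12)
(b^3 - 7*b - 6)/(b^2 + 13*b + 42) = (b^3 - 7*b - 6)/(b^2 + 13*b + 42)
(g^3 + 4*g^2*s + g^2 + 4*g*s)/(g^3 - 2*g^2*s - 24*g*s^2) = (-g - 1)/(-g + 6*s)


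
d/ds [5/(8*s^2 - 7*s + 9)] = 5*(7 - 16*s)/(8*s^2 - 7*s + 9)^2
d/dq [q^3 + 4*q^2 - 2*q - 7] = 3*q^2 + 8*q - 2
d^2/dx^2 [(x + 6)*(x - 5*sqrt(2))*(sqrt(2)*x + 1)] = 6*sqrt(2)*x - 18 + 12*sqrt(2)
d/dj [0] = 0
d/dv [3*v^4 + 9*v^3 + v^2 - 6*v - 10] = 12*v^3 + 27*v^2 + 2*v - 6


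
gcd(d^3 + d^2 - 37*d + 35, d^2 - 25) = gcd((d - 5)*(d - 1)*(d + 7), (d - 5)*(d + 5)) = d - 5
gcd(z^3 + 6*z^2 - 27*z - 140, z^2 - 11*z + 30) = z - 5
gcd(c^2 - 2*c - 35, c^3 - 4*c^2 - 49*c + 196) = c - 7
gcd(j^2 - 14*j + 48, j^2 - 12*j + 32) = j - 8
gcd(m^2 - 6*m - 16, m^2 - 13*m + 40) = m - 8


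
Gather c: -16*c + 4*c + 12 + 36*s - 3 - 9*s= -12*c + 27*s + 9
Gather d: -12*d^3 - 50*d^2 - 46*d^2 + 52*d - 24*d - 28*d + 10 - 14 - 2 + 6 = -12*d^3 - 96*d^2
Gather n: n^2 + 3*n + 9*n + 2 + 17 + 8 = n^2 + 12*n + 27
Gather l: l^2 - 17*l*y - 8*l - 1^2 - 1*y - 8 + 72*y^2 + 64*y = l^2 + l*(-17*y - 8) + 72*y^2 + 63*y - 9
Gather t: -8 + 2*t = 2*t - 8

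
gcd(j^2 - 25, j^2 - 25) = j^2 - 25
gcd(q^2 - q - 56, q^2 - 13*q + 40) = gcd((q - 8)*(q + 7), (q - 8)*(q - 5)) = q - 8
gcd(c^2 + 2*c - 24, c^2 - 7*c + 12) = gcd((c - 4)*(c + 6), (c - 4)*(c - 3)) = c - 4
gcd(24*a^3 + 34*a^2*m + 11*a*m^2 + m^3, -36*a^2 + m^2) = 6*a + m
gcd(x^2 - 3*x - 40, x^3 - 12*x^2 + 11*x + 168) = x - 8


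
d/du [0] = 0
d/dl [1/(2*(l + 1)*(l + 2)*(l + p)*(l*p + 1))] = (-p*(l + 1)*(l + 2)*(l + p) - (l + 1)*(l + 2)*(l*p + 1) - (l + 1)*(l + p)*(l*p + 1) - (l + 2)*(l + p)*(l*p + 1))/(2*(l + 1)^2*(l + 2)^2*(l + p)^2*(l*p + 1)^2)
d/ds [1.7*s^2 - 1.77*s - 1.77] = 3.4*s - 1.77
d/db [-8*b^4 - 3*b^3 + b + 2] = -32*b^3 - 9*b^2 + 1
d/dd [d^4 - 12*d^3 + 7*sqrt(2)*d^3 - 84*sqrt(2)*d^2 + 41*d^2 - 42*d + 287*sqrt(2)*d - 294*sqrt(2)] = 4*d^3 - 36*d^2 + 21*sqrt(2)*d^2 - 168*sqrt(2)*d + 82*d - 42 + 287*sqrt(2)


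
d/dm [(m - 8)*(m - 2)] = 2*m - 10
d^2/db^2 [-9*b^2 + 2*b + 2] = -18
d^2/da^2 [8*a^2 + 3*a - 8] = 16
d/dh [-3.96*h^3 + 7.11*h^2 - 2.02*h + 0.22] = -11.88*h^2 + 14.22*h - 2.02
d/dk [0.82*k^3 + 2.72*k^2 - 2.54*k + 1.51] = 2.46*k^2 + 5.44*k - 2.54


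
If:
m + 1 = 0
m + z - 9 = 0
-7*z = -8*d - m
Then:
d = 71/8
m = -1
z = 10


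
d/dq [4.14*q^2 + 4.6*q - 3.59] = 8.28*q + 4.6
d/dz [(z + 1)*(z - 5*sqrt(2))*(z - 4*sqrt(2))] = 3*z^2 - 18*sqrt(2)*z + 2*z - 9*sqrt(2) + 40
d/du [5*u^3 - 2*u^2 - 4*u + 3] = 15*u^2 - 4*u - 4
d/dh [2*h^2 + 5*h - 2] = 4*h + 5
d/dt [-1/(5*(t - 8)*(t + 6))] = 2*(t - 1)/(5*(t - 8)^2*(t + 6)^2)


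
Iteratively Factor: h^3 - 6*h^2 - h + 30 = (h - 5)*(h^2 - h - 6) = (h - 5)*(h - 3)*(h + 2)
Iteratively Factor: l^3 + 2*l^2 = (l + 2)*(l^2) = l*(l + 2)*(l)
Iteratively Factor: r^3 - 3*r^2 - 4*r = (r - 4)*(r^2 + r) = (r - 4)*(r + 1)*(r)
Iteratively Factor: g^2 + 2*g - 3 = (g - 1)*(g + 3)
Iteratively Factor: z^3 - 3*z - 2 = (z - 2)*(z^2 + 2*z + 1) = (z - 2)*(z + 1)*(z + 1)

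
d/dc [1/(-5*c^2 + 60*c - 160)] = 2*(c - 6)/(5*(c^2 - 12*c + 32)^2)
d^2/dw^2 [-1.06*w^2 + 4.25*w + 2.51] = -2.12000000000000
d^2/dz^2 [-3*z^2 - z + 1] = -6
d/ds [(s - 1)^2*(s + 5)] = 3*(s - 1)*(s + 3)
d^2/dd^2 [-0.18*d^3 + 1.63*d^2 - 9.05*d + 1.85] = 3.26 - 1.08*d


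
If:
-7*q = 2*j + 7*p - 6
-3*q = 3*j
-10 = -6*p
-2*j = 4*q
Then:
No Solution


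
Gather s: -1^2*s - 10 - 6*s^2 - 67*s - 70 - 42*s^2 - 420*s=-48*s^2 - 488*s - 80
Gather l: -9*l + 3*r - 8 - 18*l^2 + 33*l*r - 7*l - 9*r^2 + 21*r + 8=-18*l^2 + l*(33*r - 16) - 9*r^2 + 24*r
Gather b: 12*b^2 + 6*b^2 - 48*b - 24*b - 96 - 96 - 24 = 18*b^2 - 72*b - 216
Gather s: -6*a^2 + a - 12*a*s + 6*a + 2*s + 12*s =-6*a^2 + 7*a + s*(14 - 12*a)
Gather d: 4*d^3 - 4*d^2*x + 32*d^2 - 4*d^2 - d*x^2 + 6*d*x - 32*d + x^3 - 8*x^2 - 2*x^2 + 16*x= 4*d^3 + d^2*(28 - 4*x) + d*(-x^2 + 6*x - 32) + x^3 - 10*x^2 + 16*x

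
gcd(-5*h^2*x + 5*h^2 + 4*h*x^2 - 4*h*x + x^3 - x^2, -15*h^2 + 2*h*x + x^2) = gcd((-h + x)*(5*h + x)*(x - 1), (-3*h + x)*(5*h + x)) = 5*h + x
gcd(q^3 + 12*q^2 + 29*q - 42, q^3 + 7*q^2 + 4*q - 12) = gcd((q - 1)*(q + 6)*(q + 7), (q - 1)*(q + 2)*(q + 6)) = q^2 + 5*q - 6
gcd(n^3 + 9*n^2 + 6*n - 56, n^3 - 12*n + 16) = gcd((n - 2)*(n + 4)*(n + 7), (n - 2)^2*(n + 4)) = n^2 + 2*n - 8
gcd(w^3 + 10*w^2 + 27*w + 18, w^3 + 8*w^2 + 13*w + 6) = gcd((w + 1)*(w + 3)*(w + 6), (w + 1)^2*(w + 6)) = w^2 + 7*w + 6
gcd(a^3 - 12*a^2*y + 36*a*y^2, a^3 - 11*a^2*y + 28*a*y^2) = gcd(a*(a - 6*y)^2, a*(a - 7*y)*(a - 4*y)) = a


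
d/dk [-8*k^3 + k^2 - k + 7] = -24*k^2 + 2*k - 1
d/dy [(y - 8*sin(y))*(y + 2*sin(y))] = -6*y*cos(y) + 2*y - 6*sin(y) - 16*sin(2*y)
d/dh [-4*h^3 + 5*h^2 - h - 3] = -12*h^2 + 10*h - 1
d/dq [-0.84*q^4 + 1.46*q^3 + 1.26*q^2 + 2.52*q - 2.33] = -3.36*q^3 + 4.38*q^2 + 2.52*q + 2.52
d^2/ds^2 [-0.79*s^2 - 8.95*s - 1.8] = -1.58000000000000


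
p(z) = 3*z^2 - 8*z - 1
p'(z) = 6*z - 8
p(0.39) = -3.66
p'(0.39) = -5.66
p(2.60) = -1.52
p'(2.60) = 7.60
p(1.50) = -6.25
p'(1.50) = 1.00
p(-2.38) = 35.03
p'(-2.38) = -22.28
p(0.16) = -2.20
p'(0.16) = -7.04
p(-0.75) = 6.69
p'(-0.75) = -12.50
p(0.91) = -5.80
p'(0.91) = -2.54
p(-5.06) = 116.29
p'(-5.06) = -38.36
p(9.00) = 170.00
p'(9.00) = 46.00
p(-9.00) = 314.00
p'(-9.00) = -62.00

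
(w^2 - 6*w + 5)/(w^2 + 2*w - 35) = (w - 1)/(w + 7)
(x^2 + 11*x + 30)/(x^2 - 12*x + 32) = (x^2 + 11*x + 30)/(x^2 - 12*x + 32)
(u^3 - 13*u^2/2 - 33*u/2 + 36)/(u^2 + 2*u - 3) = (u^2 - 19*u/2 + 12)/(u - 1)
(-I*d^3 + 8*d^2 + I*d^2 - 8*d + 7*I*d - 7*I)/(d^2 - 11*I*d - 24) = (-I*d^3 + d^2*(8 + I) + d*(-8 + 7*I) - 7*I)/(d^2 - 11*I*d - 24)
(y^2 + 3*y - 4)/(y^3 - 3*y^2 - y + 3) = (y + 4)/(y^2 - 2*y - 3)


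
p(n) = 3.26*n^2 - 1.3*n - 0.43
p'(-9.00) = -59.98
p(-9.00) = 275.33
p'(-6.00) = -40.42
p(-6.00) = 124.73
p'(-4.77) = -32.40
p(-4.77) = 79.95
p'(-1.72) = -12.51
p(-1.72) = 11.45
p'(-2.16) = -15.38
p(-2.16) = 17.59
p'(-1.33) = -9.97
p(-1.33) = 7.07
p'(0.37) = 1.11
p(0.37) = -0.46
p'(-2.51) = -17.67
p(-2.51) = 23.37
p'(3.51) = 21.59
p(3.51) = 35.17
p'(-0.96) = -7.56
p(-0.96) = 3.82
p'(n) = 6.52*n - 1.3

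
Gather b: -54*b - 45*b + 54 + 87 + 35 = 176 - 99*b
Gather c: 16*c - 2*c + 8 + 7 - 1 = 14*c + 14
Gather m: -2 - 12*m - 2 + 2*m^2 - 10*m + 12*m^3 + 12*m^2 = 12*m^3 + 14*m^2 - 22*m - 4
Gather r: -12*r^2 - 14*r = -12*r^2 - 14*r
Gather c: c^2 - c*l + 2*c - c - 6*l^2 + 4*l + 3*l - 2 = c^2 + c*(1 - l) - 6*l^2 + 7*l - 2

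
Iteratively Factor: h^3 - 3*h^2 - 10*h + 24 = (h - 4)*(h^2 + h - 6) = (h - 4)*(h + 3)*(h - 2)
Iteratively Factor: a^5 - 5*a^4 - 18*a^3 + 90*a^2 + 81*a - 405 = (a + 3)*(a^4 - 8*a^3 + 6*a^2 + 72*a - 135) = (a - 3)*(a + 3)*(a^3 - 5*a^2 - 9*a + 45) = (a - 3)^2*(a + 3)*(a^2 - 2*a - 15) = (a - 5)*(a - 3)^2*(a + 3)*(a + 3)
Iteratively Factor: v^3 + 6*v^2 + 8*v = (v)*(v^2 + 6*v + 8) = v*(v + 4)*(v + 2)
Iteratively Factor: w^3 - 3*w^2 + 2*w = (w - 2)*(w^2 - w) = (w - 2)*(w - 1)*(w)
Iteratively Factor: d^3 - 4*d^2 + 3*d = (d - 1)*(d^2 - 3*d) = (d - 3)*(d - 1)*(d)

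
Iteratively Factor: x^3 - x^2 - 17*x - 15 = (x + 1)*(x^2 - 2*x - 15) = (x - 5)*(x + 1)*(x + 3)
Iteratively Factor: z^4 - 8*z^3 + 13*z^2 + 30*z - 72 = (z + 2)*(z^3 - 10*z^2 + 33*z - 36) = (z - 3)*(z + 2)*(z^2 - 7*z + 12) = (z - 3)^2*(z + 2)*(z - 4)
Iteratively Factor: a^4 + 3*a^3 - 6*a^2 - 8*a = (a - 2)*(a^3 + 5*a^2 + 4*a) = (a - 2)*(a + 1)*(a^2 + 4*a) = a*(a - 2)*(a + 1)*(a + 4)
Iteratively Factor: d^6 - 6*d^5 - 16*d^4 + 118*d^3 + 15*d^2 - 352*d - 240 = (d - 4)*(d^5 - 2*d^4 - 24*d^3 + 22*d^2 + 103*d + 60) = (d - 4)*(d + 1)*(d^4 - 3*d^3 - 21*d^2 + 43*d + 60) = (d - 5)*(d - 4)*(d + 1)*(d^3 + 2*d^2 - 11*d - 12) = (d - 5)*(d - 4)*(d + 1)*(d + 4)*(d^2 - 2*d - 3) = (d - 5)*(d - 4)*(d + 1)^2*(d + 4)*(d - 3)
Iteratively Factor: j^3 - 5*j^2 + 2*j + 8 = (j - 2)*(j^2 - 3*j - 4) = (j - 4)*(j - 2)*(j + 1)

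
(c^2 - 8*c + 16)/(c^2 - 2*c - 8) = (c - 4)/(c + 2)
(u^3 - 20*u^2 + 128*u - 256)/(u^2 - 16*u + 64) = u - 4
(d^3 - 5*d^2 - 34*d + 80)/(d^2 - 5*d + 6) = (d^2 - 3*d - 40)/(d - 3)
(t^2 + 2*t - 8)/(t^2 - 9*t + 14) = (t + 4)/(t - 7)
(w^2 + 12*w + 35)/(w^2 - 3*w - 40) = (w + 7)/(w - 8)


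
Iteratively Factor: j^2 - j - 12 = (j + 3)*(j - 4)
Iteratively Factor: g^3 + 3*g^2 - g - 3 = (g + 1)*(g^2 + 2*g - 3) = (g + 1)*(g + 3)*(g - 1)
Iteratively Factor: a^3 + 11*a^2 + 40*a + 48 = (a + 3)*(a^2 + 8*a + 16) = (a + 3)*(a + 4)*(a + 4)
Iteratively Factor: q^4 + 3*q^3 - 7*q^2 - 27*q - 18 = (q - 3)*(q^3 + 6*q^2 + 11*q + 6) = (q - 3)*(q + 2)*(q^2 + 4*q + 3) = (q - 3)*(q + 2)*(q + 3)*(q + 1)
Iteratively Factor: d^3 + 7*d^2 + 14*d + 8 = (d + 1)*(d^2 + 6*d + 8) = (d + 1)*(d + 2)*(d + 4)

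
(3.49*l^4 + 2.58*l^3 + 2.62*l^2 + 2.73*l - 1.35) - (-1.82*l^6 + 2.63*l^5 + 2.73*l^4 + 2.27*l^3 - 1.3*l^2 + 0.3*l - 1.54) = 1.82*l^6 - 2.63*l^5 + 0.76*l^4 + 0.31*l^3 + 3.92*l^2 + 2.43*l + 0.19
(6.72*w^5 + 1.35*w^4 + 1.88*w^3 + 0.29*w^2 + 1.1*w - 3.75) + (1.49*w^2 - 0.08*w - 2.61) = 6.72*w^5 + 1.35*w^4 + 1.88*w^3 + 1.78*w^2 + 1.02*w - 6.36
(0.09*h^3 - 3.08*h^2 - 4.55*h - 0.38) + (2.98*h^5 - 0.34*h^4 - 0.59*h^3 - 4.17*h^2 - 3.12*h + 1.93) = 2.98*h^5 - 0.34*h^4 - 0.5*h^3 - 7.25*h^2 - 7.67*h + 1.55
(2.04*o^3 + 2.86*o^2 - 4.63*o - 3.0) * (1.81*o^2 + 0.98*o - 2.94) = 3.6924*o^5 + 7.1758*o^4 - 11.5751*o^3 - 18.3758*o^2 + 10.6722*o + 8.82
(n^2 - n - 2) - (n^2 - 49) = 47 - n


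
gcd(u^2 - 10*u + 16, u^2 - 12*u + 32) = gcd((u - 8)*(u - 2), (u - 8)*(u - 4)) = u - 8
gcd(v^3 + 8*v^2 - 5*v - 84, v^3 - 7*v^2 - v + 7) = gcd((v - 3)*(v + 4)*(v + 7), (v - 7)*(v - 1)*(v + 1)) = 1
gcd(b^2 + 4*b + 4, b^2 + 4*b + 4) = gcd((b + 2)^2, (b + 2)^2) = b^2 + 4*b + 4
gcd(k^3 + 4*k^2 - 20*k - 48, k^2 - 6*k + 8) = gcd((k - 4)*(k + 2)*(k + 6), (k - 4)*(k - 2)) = k - 4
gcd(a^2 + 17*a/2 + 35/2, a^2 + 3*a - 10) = a + 5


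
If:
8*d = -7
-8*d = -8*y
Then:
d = -7/8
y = -7/8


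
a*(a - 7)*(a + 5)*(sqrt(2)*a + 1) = sqrt(2)*a^4 - 2*sqrt(2)*a^3 + a^3 - 35*sqrt(2)*a^2 - 2*a^2 - 35*a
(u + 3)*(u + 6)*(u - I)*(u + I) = u^4 + 9*u^3 + 19*u^2 + 9*u + 18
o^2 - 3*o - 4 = (o - 4)*(o + 1)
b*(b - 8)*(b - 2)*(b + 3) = b^4 - 7*b^3 - 14*b^2 + 48*b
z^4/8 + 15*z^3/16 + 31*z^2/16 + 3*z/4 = z*(z/4 + 1)*(z/2 + 1/4)*(z + 3)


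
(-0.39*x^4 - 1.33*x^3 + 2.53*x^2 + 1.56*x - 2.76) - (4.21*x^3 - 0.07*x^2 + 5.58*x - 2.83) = -0.39*x^4 - 5.54*x^3 + 2.6*x^2 - 4.02*x + 0.0700000000000003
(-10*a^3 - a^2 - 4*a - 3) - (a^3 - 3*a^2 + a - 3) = -11*a^3 + 2*a^2 - 5*a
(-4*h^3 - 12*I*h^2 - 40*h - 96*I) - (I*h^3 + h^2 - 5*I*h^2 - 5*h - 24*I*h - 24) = -4*h^3 - I*h^3 - h^2 - 7*I*h^2 - 35*h + 24*I*h + 24 - 96*I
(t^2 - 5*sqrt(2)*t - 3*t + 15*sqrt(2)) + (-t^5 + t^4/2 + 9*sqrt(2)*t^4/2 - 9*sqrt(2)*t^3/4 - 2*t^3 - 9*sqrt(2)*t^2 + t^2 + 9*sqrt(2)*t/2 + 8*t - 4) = -t^5 + t^4/2 + 9*sqrt(2)*t^4/2 - 9*sqrt(2)*t^3/4 - 2*t^3 - 9*sqrt(2)*t^2 + 2*t^2 - sqrt(2)*t/2 + 5*t - 4 + 15*sqrt(2)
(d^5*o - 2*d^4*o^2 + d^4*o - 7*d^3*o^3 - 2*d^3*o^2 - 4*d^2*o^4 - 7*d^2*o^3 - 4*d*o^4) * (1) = d^5*o - 2*d^4*o^2 + d^4*o - 7*d^3*o^3 - 2*d^3*o^2 - 4*d^2*o^4 - 7*d^2*o^3 - 4*d*o^4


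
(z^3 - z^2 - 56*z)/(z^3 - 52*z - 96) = z*(z + 7)/(z^2 + 8*z + 12)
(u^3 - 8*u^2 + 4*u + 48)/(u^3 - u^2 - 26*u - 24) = (u^2 - 2*u - 8)/(u^2 + 5*u + 4)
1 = 1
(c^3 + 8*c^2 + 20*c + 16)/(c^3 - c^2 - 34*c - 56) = (c + 2)/(c - 7)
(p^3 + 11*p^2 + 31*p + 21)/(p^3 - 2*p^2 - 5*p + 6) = (p^3 + 11*p^2 + 31*p + 21)/(p^3 - 2*p^2 - 5*p + 6)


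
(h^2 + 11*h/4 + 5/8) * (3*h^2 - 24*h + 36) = 3*h^4 - 63*h^3/4 - 225*h^2/8 + 84*h + 45/2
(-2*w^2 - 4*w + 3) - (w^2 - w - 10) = -3*w^2 - 3*w + 13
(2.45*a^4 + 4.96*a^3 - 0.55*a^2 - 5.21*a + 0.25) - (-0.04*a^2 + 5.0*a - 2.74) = 2.45*a^4 + 4.96*a^3 - 0.51*a^2 - 10.21*a + 2.99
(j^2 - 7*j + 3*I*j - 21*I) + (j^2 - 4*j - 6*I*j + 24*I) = 2*j^2 - 11*j - 3*I*j + 3*I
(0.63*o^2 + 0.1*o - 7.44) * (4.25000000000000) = 2.6775*o^2 + 0.425*o - 31.62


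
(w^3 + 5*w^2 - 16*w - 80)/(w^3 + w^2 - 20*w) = (w + 4)/w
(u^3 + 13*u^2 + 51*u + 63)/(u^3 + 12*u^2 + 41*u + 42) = (u + 3)/(u + 2)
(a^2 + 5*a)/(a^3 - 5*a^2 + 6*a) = (a + 5)/(a^2 - 5*a + 6)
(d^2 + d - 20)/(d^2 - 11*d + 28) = (d + 5)/(d - 7)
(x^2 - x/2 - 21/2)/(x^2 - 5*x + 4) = (2*x^2 - x - 21)/(2*(x^2 - 5*x + 4))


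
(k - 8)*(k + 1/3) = k^2 - 23*k/3 - 8/3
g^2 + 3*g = g*(g + 3)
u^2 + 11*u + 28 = (u + 4)*(u + 7)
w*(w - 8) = w^2 - 8*w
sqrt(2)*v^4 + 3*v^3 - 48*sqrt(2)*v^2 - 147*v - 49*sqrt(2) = (v - 7)*(v + 7)*(v + sqrt(2))*(sqrt(2)*v + 1)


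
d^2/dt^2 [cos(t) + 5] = -cos(t)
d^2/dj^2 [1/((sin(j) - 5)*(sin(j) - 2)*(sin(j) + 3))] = (-9*sin(j)^6 + 44*sin(j)^5 - 30*sin(j)^4 + 74*sin(j)^3 - 571*sin(j)^2 - 246*sin(j) + 482)/((sin(j) - 5)^3*(sin(j) - 2)^3*(sin(j) + 3)^3)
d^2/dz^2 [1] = 0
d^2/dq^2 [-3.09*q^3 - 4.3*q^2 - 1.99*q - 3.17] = -18.54*q - 8.6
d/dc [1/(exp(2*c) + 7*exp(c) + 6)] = (-2*exp(c) - 7)*exp(c)/(exp(2*c) + 7*exp(c) + 6)^2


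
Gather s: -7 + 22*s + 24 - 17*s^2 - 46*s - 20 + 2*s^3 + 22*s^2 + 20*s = 2*s^3 + 5*s^2 - 4*s - 3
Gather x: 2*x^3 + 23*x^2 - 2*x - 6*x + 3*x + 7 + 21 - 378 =2*x^3 + 23*x^2 - 5*x - 350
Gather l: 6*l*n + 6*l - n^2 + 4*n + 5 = l*(6*n + 6) - n^2 + 4*n + 5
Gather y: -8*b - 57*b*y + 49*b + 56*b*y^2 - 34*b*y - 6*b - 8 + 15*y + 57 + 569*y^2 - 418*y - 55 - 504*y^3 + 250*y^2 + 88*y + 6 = 35*b - 504*y^3 + y^2*(56*b + 819) + y*(-91*b - 315)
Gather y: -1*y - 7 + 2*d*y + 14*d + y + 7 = 2*d*y + 14*d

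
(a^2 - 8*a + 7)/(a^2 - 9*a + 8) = (a - 7)/(a - 8)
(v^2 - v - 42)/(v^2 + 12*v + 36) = (v - 7)/(v + 6)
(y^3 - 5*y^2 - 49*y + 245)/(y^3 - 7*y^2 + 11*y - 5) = (y^2 - 49)/(y^2 - 2*y + 1)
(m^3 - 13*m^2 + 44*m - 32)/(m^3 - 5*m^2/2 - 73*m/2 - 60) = 2*(m^2 - 5*m + 4)/(2*m^2 + 11*m + 15)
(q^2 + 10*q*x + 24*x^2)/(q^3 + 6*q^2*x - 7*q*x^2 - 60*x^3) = (-q - 6*x)/(-q^2 - 2*q*x + 15*x^2)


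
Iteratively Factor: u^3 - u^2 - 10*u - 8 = (u + 1)*(u^2 - 2*u - 8) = (u + 1)*(u + 2)*(u - 4)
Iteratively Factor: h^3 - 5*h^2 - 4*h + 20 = (h + 2)*(h^2 - 7*h + 10) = (h - 5)*(h + 2)*(h - 2)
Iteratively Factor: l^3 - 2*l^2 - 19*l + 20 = (l - 5)*(l^2 + 3*l - 4) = (l - 5)*(l - 1)*(l + 4)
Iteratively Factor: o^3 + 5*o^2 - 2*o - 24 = (o - 2)*(o^2 + 7*o + 12) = (o - 2)*(o + 3)*(o + 4)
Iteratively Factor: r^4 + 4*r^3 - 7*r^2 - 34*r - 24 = (r + 4)*(r^3 - 7*r - 6) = (r - 3)*(r + 4)*(r^2 + 3*r + 2) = (r - 3)*(r + 2)*(r + 4)*(r + 1)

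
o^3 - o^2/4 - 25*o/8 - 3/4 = (o - 2)*(o + 1/4)*(o + 3/2)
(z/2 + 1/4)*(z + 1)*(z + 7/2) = z^3/2 + 5*z^2/2 + 23*z/8 + 7/8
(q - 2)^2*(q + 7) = q^3 + 3*q^2 - 24*q + 28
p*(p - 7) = p^2 - 7*p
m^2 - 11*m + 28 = (m - 7)*(m - 4)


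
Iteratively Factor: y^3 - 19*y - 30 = (y - 5)*(y^2 + 5*y + 6) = (y - 5)*(y + 3)*(y + 2)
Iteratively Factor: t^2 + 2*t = (t + 2)*(t)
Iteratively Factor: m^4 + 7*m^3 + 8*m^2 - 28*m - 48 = (m + 4)*(m^3 + 3*m^2 - 4*m - 12) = (m - 2)*(m + 4)*(m^2 + 5*m + 6) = (m - 2)*(m + 2)*(m + 4)*(m + 3)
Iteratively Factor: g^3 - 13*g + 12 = (g + 4)*(g^2 - 4*g + 3) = (g - 1)*(g + 4)*(g - 3)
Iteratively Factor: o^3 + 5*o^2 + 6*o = (o)*(o^2 + 5*o + 6) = o*(o + 3)*(o + 2)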